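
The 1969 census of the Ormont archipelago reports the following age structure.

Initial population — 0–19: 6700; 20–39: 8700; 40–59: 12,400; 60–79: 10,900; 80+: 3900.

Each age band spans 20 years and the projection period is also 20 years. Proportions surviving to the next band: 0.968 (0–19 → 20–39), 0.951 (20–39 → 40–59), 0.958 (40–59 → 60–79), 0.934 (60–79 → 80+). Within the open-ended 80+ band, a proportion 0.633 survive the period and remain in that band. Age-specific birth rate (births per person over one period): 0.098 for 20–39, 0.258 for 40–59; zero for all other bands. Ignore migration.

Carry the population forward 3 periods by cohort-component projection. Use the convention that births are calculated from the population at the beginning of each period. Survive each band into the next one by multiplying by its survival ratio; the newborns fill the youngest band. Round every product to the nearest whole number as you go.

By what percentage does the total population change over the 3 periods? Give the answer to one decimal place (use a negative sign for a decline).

-20.7

[period 1]
Births: 8700 × 0.098 = 853, 12400 × 0.258 = 3199 → total 4052
20–39: 6700 × 0.968 = 6486
40–59: 8700 × 0.951 = 8274
60–79: 12400 × 0.958 = 11879
80+: 10900 × 0.934 + 3900 × 0.633 = 10181 + 2469 = 12650
Population now: 0–19=4052, 20–39=6486, 40–59=8274, 60–79=11879, 80+=12650
[period 2]
Births: 6486 × 0.098 = 636, 8274 × 0.258 = 2135 → total 2771
20–39: 4052 × 0.968 = 3922
40–59: 6486 × 0.951 = 6168
60–79: 8274 × 0.958 = 7926
80+: 11879 × 0.934 + 12650 × 0.633 = 11095 + 8007 = 19102
Population now: 0–19=2771, 20–39=3922, 40–59=6168, 60–79=7926, 80+=19102
[period 3]
Births: 3922 × 0.098 = 384, 6168 × 0.258 = 1591 → total 1975
20–39: 2771 × 0.968 = 2682
40–59: 3922 × 0.951 = 3730
60–79: 6168 × 0.958 = 5909
80+: 7926 × 0.934 + 19102 × 0.633 = 7403 + 12092 = 19495
Population now: 0–19=1975, 20–39=2682, 40–59=3730, 60–79=5909, 80+=19495
Total: 42600 → 33791; change = -8809; percentage change = -20.7%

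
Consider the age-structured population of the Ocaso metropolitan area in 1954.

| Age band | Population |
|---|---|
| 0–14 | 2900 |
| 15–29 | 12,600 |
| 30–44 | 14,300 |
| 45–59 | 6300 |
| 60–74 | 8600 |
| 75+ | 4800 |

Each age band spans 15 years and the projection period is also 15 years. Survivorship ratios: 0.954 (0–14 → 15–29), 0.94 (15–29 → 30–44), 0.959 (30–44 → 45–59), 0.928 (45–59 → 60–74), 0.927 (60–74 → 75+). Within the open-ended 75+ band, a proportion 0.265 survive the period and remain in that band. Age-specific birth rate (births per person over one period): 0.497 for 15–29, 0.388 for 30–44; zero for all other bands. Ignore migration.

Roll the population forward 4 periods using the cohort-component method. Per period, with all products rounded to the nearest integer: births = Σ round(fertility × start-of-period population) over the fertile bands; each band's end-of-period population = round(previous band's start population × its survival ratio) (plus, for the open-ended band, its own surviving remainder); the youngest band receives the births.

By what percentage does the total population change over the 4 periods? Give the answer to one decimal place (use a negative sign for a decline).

-10.1

Let band 1 be 0–14 through band 6 = 75+.
[period 1]
Births: 12600 × 0.497 = 6262 ; 14300 × 0.388 = 5548 → total 11810
Band 2: 2900 × 0.954 = 2767
Band 3: 12600 × 0.94 = 11844
Band 4: 14300 × 0.959 = 13714
Band 5: 6300 × 0.928 = 5846
Band 6: 8600 × 0.927 + 4800 × 0.265 = 7972 + 1272 = 9244
Population now: 0–14=11810, 15–29=2767, 30–44=11844, 45–59=13714, 60–74=5846, 75+=9244
[period 2]
Births: 2767 × 0.497 = 1375 ; 11844 × 0.388 = 4595 → total 5970
Band 2: 11810 × 0.954 = 11267
Band 3: 2767 × 0.94 = 2601
Band 4: 11844 × 0.959 = 11358
Band 5: 13714 × 0.928 = 12727
Band 6: 5846 × 0.927 + 9244 × 0.265 = 5419 + 2450 = 7869
Population now: 0–14=5970, 15–29=11267, 30–44=2601, 45–59=11358, 60–74=12727, 75+=7869
[period 3]
Births: 11267 × 0.497 = 5600 ; 2601 × 0.388 = 1009 → total 6609
Band 2: 5970 × 0.954 = 5695
Band 3: 11267 × 0.94 = 10591
Band 4: 2601 × 0.959 = 2494
Band 5: 11358 × 0.928 = 10540
Band 6: 12727 × 0.927 + 7869 × 0.265 = 11798 + 2085 = 13883
Population now: 0–14=6609, 15–29=5695, 30–44=10591, 45–59=2494, 60–74=10540, 75+=13883
[period 4]
Births: 5695 × 0.497 = 2830 ; 10591 × 0.388 = 4109 → total 6939
Band 2: 6609 × 0.954 = 6305
Band 3: 5695 × 0.94 = 5353
Band 4: 10591 × 0.959 = 10157
Band 5: 2494 × 0.928 = 2314
Band 6: 10540 × 0.927 + 13883 × 0.265 = 9771 + 3679 = 13450
Population now: 0–14=6939, 15–29=6305, 30–44=5353, 45–59=10157, 60–74=2314, 75+=13450
Total: 49500 → 44518; change = -4982; percentage change = -10.1%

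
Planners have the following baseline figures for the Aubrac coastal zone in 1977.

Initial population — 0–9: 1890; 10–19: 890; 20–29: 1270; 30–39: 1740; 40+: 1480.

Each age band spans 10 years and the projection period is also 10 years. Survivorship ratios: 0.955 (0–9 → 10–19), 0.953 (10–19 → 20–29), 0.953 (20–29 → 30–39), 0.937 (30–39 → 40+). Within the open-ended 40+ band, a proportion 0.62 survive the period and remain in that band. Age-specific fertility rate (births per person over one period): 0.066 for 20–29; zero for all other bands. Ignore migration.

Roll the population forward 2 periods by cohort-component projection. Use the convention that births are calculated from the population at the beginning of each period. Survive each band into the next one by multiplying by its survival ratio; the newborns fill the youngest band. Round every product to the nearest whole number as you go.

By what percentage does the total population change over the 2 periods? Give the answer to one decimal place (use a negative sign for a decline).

-26.0

Let band 1 be 0–9 through band 5 = 40+.
After projecting period 1:
Births: 1270 × 0.066 = 84
Band 2: 1890 × 0.955 = 1805
Band 3: 890 × 0.953 = 848
Band 4: 1270 × 0.953 = 1210
Band 5: 1740 × 0.937 + 1480 × 0.62 = 1630 + 918 = 2548
End of period: [84, 1805, 848, 1210, 2548]
After projecting period 2:
Births: 848 × 0.066 = 56
Band 2: 84 × 0.955 = 80
Band 3: 1805 × 0.953 = 1720
Band 4: 848 × 0.953 = 808
Band 5: 1210 × 0.937 + 2548 × 0.62 = 1134 + 1580 = 2714
End of period: [56, 80, 1720, 808, 2714]
Total: 7270 → 5378; change = -1892; percentage change = -26.0%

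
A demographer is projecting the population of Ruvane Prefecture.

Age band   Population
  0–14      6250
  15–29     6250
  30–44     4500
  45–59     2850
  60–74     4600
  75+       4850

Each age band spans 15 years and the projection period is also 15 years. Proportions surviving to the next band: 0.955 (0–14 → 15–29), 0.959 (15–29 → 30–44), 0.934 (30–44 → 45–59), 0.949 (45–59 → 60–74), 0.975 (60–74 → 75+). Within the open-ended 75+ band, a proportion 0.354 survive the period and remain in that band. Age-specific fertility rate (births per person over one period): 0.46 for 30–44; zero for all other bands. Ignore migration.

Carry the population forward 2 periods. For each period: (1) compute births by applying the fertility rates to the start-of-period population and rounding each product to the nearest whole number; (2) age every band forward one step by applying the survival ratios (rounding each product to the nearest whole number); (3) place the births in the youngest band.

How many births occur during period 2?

— Period 1 —
Births: 4500 × 0.46 = 2070
15–29: 6250 × 0.955 = 5969
30–44: 6250 × 0.959 = 5994
45–59: 4500 × 0.934 = 4203
60–74: 2850 × 0.949 = 2705
75+: 4600 × 0.975 + 4850 × 0.354 = 4485 + 1717 = 6202
End of period: [2070, 5969, 5994, 4203, 2705, 6202]
— Period 2 —
Births: 5994 × 0.46 = 2757
15–29: 2070 × 0.955 = 1977
30–44: 5969 × 0.959 = 5724
45–59: 5994 × 0.934 = 5598
60–74: 4203 × 0.949 = 3989
75+: 2705 × 0.975 + 6202 × 0.354 = 2637 + 2196 = 4833
End of period: [2757, 1977, 5724, 5598, 3989, 4833]

2757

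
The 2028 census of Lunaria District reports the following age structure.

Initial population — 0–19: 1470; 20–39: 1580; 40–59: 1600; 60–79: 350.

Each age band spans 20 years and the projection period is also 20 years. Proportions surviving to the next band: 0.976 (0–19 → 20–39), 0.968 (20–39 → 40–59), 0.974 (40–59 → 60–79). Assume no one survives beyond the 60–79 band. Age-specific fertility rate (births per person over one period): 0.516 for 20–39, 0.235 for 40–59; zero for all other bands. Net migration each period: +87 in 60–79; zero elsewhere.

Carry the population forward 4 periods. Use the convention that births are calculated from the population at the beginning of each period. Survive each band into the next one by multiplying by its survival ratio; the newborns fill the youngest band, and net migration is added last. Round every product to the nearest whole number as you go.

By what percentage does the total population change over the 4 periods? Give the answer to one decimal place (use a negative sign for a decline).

-21.1

(Bands numbered youngest = 1 to oldest = 4.)
[period 1]
Births: 1580 * 0.516 = 815 ; 1600 * 0.235 = 376 ⇒ total 1191
Band 2: 1470 * 0.976 = 1435
Band 3: 1580 * 0.968 = 1529
Band 4: 1600 * 0.974 = 1558
Net migration: Band 4 + 87 → 1645
End of period: [1191, 1435, 1529, 1645]
[period 2]
Births: 1435 * 0.516 = 740 ; 1529 * 0.235 = 359 ⇒ total 1099
Band 2: 1191 * 0.976 = 1162
Band 3: 1435 * 0.968 = 1389
Band 4: 1529 * 0.974 = 1489
Net migration: Band 4 + 87 → 1576
End of period: [1099, 1162, 1389, 1576]
[period 3]
Births: 1162 * 0.516 = 600 ; 1389 * 0.235 = 326 ⇒ total 926
Band 2: 1099 * 0.976 = 1073
Band 3: 1162 * 0.968 = 1125
Band 4: 1389 * 0.974 = 1353
Net migration: Band 4 + 87 → 1440
End of period: [926, 1073, 1125, 1440]
[period 4]
Births: 1073 * 0.516 = 554 ; 1125 * 0.235 = 264 ⇒ total 818
Band 2: 926 * 0.976 = 904
Band 3: 1073 * 0.968 = 1039
Band 4: 1125 * 0.974 = 1096
Net migration: Band 4 + 87 → 1183
End of period: [818, 904, 1039, 1183]
Total: 5000 → 3944; change = -1056; percentage change = -21.1%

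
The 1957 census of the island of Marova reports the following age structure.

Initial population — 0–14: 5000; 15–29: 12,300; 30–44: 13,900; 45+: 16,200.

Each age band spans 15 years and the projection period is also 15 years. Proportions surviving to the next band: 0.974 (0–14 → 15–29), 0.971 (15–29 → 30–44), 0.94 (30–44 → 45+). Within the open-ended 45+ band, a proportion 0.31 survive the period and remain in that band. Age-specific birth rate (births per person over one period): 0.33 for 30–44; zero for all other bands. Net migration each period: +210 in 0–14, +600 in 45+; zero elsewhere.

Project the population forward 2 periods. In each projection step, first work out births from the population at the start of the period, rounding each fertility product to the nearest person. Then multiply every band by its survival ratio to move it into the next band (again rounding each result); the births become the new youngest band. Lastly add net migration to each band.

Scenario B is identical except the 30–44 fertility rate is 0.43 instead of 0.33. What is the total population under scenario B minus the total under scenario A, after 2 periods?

2548

[period 1]
Births: 13900 * 0.33 = 4587
15–29: 5000 * 0.974 = 4870
30–44: 12300 * 0.971 = 11943
45+: 13900 * 0.94 + 16200 * 0.31 = 13066 + 5022 = 18088
Net migration: 0–14 + 210 → 4797; 45+ + 600 → 18688
Giving 4797 / 4870 / 11943 / 18688.
[period 2]
Births: 11943 * 0.33 = 3941
15–29: 4797 * 0.974 = 4672
30–44: 4870 * 0.971 = 4729
45+: 11943 * 0.94 + 18688 * 0.31 = 11226 + 5793 = 17019
Net migration: 0–14 + 210 → 4151; 45+ + 600 → 17619
Giving 4151 / 4672 / 4729 / 17619.
Scenario A total after 2 periods: 31171
Scenario B projection —
[period 1]
Births: 13900 * 0.43 = 5977
15–29: 5000 * 0.974 = 4870
30–44: 12300 * 0.971 = 11943
45+: 13900 * 0.94 + 16200 * 0.31 = 13066 + 5022 = 18088
Net migration: 0–14 + 210 → 6187; 45+ + 600 → 18688
Giving 6187 / 4870 / 11943 / 18688.
[period 2]
Births: 11943 * 0.43 = 5135
15–29: 6187 * 0.974 = 6026
30–44: 4870 * 0.971 = 4729
45+: 11943 * 0.94 + 18688 * 0.31 = 11226 + 5793 = 17019
Net migration: 0–14 + 210 → 5345; 45+ + 600 → 17619
Giving 5345 / 6026 / 4729 / 17619.
Scenario B total after 2 periods: 33719
Difference B − A = 33719 − 31171 = 2548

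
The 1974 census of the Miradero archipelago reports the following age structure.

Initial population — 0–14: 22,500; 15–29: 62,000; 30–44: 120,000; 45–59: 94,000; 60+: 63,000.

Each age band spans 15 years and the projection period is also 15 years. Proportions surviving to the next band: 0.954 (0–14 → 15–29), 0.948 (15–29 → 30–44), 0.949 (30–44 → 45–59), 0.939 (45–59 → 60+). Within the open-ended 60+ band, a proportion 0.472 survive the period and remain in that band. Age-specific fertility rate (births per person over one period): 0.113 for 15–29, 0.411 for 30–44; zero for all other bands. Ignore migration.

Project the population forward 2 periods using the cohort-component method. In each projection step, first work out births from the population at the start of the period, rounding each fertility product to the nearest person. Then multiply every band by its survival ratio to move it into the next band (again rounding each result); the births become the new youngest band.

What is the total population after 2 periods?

Period 1.
Births: 62000 * 0.113 = 7006  |  120000 * 0.411 = 49320 → total 56326
15–29: 22500 * 0.954 = 21465
30–44: 62000 * 0.948 = 58776
45–59: 120000 * 0.949 = 113880
60+: 94000 * 0.939 + 63000 * 0.472 = 88266 + 29736 = 118002
→ [56326, 21465, 58776, 113880, 118002]
Period 2.
Births: 21465 * 0.113 = 2426  |  58776 * 0.411 = 24157 → total 26583
15–29: 56326 * 0.954 = 53735
30–44: 21465 * 0.948 = 20349
45–59: 58776 * 0.949 = 55778
60+: 113880 * 0.939 + 118002 * 0.472 = 106933 + 55697 = 162630
→ [26583, 53735, 20349, 55778, 162630]
Total after period 2: 26583 + 53735 + 20349 + 55778 + 162630 = 319075

319075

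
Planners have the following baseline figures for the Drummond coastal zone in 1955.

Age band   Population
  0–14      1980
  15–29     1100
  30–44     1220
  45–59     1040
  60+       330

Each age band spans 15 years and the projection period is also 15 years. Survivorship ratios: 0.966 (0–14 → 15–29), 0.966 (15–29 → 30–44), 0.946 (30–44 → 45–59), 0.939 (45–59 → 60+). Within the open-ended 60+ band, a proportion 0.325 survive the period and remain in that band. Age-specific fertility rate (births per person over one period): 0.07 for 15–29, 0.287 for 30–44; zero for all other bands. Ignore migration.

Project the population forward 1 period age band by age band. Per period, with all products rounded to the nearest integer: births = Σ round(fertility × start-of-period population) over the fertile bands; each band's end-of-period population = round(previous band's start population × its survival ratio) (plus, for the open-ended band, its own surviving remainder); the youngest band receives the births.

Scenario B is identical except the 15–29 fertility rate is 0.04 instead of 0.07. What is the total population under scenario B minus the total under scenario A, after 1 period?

-33

Period 1.
Births: 1100 * 0.07 = 77, 1220 * 0.287 = 350 → total 427
15–29: 1980 * 0.966 = 1913
30–44: 1100 * 0.966 = 1063
45–59: 1220 * 0.946 = 1154
60+: 1040 * 0.939 + 330 * 0.325 = 977 + 107 = 1084
Giving 427 / 1913 / 1063 / 1154 / 1084.
Scenario A total after 1 period: 5641
Scenario B projection —
Period 1.
Births: 1100 * 0.04 = 44, 1220 * 0.287 = 350 → total 394
15–29: 1980 * 0.966 = 1913
30–44: 1100 * 0.966 = 1063
45–59: 1220 * 0.946 = 1154
60+: 1040 * 0.939 + 330 * 0.325 = 977 + 107 = 1084
Giving 394 / 1913 / 1063 / 1154 / 1084.
Scenario B total after 1 period: 5608
Difference B − A = 5608 − 5641 = -33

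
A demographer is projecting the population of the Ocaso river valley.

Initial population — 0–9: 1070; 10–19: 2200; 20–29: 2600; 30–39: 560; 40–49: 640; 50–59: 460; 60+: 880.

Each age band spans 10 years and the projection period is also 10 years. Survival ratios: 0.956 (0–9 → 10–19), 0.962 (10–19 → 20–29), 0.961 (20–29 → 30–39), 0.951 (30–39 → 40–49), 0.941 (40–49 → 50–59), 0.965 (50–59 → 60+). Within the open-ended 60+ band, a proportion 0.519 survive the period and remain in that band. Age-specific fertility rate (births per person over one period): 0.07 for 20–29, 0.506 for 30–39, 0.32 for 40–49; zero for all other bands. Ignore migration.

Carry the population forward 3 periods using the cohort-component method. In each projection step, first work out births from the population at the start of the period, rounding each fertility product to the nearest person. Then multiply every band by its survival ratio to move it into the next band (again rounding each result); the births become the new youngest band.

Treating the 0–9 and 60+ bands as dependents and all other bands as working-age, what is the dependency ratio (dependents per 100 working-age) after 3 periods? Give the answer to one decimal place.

39.8

Call the bands 1 to 7, youngest first.
Period 1:
Births: 2600 * 0.07 = 182  |  560 * 0.506 = 283  |  640 * 0.32 = 205 — total 670
Band 2: 1070 * 0.956 = 1023
Band 3: 2200 * 0.962 = 2116
Band 4: 2600 * 0.961 = 2499
Band 5: 560 * 0.951 = 533
Band 6: 640 * 0.941 = 602
Band 7: 460 * 0.965 + 880 * 0.519 = 444 + 457 = 901
→ [670, 1023, 2116, 2499, 533, 602, 901]
Period 2:
Births: 2116 * 0.07 = 148  |  2499 * 0.506 = 1264  |  533 * 0.32 = 171 — total 1583
Band 2: 670 * 0.956 = 641
Band 3: 1023 * 0.962 = 984
Band 4: 2116 * 0.961 = 2033
Band 5: 2499 * 0.951 = 2377
Band 6: 533 * 0.941 = 502
Band 7: 602 * 0.965 + 901 * 0.519 = 581 + 468 = 1049
→ [1583, 641, 984, 2033, 2377, 502, 1049]
Period 3:
Births: 984 * 0.07 = 69  |  2033 * 0.506 = 1029  |  2377 * 0.32 = 761 — total 1859
Band 2: 1583 * 0.956 = 1513
Band 3: 641 * 0.962 = 617
Band 4: 984 * 0.961 = 946
Band 5: 2033 * 0.951 = 1933
Band 6: 2377 * 0.941 = 2237
Band 7: 502 * 0.965 + 1049 * 0.519 = 484 + 544 = 1028
→ [1859, 1513, 617, 946, 1933, 2237, 1028]
Dependents (band 0–9 + band 60+) = 1859 + 1028 = 2887; working-age = 7246; ratio = 2887/7246 × 100 = 39.8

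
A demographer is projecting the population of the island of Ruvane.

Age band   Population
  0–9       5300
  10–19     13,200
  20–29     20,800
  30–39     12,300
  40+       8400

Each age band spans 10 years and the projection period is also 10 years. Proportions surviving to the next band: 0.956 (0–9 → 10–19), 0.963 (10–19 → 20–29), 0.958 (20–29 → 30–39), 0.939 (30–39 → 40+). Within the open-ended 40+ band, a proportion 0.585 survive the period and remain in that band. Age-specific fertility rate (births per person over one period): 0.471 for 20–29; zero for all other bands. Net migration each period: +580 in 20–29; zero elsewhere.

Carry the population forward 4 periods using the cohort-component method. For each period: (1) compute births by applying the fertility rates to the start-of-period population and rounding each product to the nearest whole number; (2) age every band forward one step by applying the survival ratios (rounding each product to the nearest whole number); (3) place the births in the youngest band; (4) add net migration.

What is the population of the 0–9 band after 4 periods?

4521

(Groups numbered youngest = 1 to oldest = 5.)
— Period 1 —
Births: 20800 × 0.471 = 9797
Group 2: 5300 × 0.956 = 5067
Group 3: 13200 × 0.963 = 12712
Group 4: 20800 × 0.958 = 19926
Group 5: 12300 × 0.939 + 8400 × 0.585 = 11550 + 4914 = 16464
Net migration: Group 3 + 580 → 13292
Giving 9797 / 5067 / 13292 / 19926 / 16464.
— Period 2 —
Births: 13292 × 0.471 = 6261
Group 2: 9797 × 0.956 = 9366
Group 3: 5067 × 0.963 = 4880
Group 4: 13292 × 0.958 = 12734
Group 5: 19926 × 0.939 + 16464 × 0.585 = 18711 + 9631 = 28342
Net migration: Group 3 + 580 → 5460
Giving 6261 / 9366 / 5460 / 12734 / 28342.
— Period 3 —
Births: 5460 × 0.471 = 2572
Group 2: 6261 × 0.956 = 5986
Group 3: 9366 × 0.963 = 9019
Group 4: 5460 × 0.958 = 5231
Group 5: 12734 × 0.939 + 28342 × 0.585 = 11957 + 16580 = 28537
Net migration: Group 3 + 580 → 9599
Giving 2572 / 5986 / 9599 / 5231 / 28537.
— Period 4 —
Births: 9599 × 0.471 = 4521
Group 2: 2572 × 0.956 = 2459
Group 3: 5986 × 0.963 = 5765
Group 4: 9599 × 0.958 = 9196
Group 5: 5231 × 0.939 + 28537 × 0.585 = 4912 + 16694 = 21606
Net migration: Group 3 + 580 → 6345
Giving 4521 / 2459 / 6345 / 9196 / 21606.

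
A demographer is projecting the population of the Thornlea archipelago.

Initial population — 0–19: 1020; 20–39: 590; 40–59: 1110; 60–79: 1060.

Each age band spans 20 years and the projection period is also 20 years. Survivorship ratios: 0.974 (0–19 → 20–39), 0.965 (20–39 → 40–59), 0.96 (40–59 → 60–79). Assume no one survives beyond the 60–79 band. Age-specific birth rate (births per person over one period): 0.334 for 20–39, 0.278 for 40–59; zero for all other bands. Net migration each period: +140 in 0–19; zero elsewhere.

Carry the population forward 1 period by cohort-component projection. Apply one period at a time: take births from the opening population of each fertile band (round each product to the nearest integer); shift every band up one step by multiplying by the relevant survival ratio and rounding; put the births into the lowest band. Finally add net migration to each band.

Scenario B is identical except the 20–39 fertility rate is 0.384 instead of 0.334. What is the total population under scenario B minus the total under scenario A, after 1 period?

30

After projecting period 1:
Births: 590 × 0.334 = 197, 1110 × 0.278 = 309 ⇒ total 506
20–39: 1020 × 0.974 = 993
40–59: 590 × 0.965 = 569
60–79: 1110 × 0.96 = 1066
Net migration: 0–19 + 140 → 646
→ [646, 993, 569, 1066]
Scenario A total after 1 period: 3274
Scenario B projection —
After projecting period 1:
Births: 590 × 0.384 = 227, 1110 × 0.278 = 309 ⇒ total 536
20–39: 1020 × 0.974 = 993
40–59: 590 × 0.965 = 569
60–79: 1110 × 0.96 = 1066
Net migration: 0–19 + 140 → 676
→ [676, 993, 569, 1066]
Scenario B total after 1 period: 3304
Difference B − A = 3304 − 3274 = 30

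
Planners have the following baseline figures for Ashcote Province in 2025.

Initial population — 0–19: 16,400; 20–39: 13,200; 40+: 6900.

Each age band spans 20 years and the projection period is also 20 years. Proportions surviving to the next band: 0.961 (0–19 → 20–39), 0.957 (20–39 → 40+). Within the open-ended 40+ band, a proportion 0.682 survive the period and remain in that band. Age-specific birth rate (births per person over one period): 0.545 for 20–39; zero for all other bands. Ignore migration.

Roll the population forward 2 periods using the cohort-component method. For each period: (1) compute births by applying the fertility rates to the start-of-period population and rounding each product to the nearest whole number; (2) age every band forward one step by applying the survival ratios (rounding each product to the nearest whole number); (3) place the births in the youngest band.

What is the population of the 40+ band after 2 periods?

Numbering the groups 1..3 from youngest to oldest:
— Period 1 —
Births: 13200 × 0.545 = 7194
Group 2: 16400 × 0.961 = 15760
Group 3: 13200 × 0.957 + 6900 × 0.682 = 12632 + 4706 = 17338
End of period: [7194, 15760, 17338]
— Period 2 —
Births: 15760 × 0.545 = 8589
Group 2: 7194 × 0.961 = 6913
Group 3: 15760 × 0.957 + 17338 × 0.682 = 15082 + 11825 = 26907
End of period: [8589, 6913, 26907]

26907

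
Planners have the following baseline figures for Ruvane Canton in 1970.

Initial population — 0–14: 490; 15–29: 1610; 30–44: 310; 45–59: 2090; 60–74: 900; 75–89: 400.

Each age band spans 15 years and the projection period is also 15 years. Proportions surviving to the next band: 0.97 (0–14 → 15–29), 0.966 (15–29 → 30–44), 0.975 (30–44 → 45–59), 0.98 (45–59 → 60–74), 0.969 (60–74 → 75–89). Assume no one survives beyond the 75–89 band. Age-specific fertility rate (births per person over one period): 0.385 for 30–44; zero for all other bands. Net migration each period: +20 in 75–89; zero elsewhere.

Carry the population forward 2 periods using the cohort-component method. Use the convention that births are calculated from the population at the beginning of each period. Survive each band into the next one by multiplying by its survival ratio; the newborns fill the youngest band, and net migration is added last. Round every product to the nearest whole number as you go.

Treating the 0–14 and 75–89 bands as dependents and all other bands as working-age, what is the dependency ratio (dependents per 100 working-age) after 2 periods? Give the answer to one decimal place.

[period 1]
Births: 310 * 0.385 = 119
15–29: 490 * 0.97 = 475
30–44: 1610 * 0.966 = 1555
45–59: 310 * 0.975 = 302
60–74: 2090 * 0.98 = 2048
75–89: 900 * 0.969 = 872
Net migration: 75–89 + 20 → 892
Giving 119 / 475 / 1555 / 302 / 2048 / 892.
[period 2]
Births: 1555 * 0.385 = 599
15–29: 119 * 0.97 = 115
30–44: 475 * 0.966 = 459
45–59: 1555 * 0.975 = 1516
60–74: 302 * 0.98 = 296
75–89: 2048 * 0.969 = 1985
Net migration: 75–89 + 20 → 2005
Giving 599 / 115 / 459 / 1516 / 296 / 2005.
Dependents (band 0–14 + band 75–89) = 599 + 2005 = 2604; working-age = 2386; ratio = 2604/2386 × 100 = 109.1

109.1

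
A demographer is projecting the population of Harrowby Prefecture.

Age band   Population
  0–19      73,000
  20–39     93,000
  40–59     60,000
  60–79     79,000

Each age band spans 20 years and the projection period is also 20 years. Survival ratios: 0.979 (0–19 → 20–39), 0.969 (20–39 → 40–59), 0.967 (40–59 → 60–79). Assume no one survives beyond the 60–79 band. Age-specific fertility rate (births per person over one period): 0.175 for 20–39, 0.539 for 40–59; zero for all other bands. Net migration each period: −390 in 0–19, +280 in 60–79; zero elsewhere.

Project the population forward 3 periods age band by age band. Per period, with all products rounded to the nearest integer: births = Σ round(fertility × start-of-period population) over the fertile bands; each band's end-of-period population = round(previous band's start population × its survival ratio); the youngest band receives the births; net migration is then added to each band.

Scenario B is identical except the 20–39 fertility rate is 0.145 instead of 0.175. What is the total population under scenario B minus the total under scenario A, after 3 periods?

Call the groups 1 to 4, youngest first.
After projecting period 1:
Births: 93000 × 0.175 = 16275  |  60000 × 0.539 = 32340 — total 48615
Group 2: 73000 × 0.979 = 71467
Group 3: 93000 × 0.969 = 90117
Group 4: 60000 × 0.967 = 58020
Net migration: Group 1 − 390 → 48225; Group 4 + 280 → 58300
Giving 48225 / 71467 / 90117 / 58300.
After projecting period 2:
Births: 71467 × 0.175 = 12507  |  90117 × 0.539 = 48573 — total 61080
Group 2: 48225 × 0.979 = 47212
Group 3: 71467 × 0.969 = 69252
Group 4: 90117 × 0.967 = 87143
Net migration: Group 1 − 390 → 60690; Group 4 + 280 → 87423
Giving 60690 / 47212 / 69252 / 87423.
After projecting period 3:
Births: 47212 × 0.175 = 8262  |  69252 × 0.539 = 37327 — total 45589
Group 2: 60690 × 0.979 = 59416
Group 3: 47212 × 0.969 = 45748
Group 4: 69252 × 0.967 = 66967
Net migration: Group 1 − 390 → 45199; Group 4 + 280 → 67247
Giving 45199 / 59416 / 45748 / 67247.
Scenario A total after 3 periods: 217610
Scenario B projection —
After projecting period 1:
Births: 93000 × 0.145 = 13485  |  60000 × 0.539 = 32340 — total 45825
Group 2: 73000 × 0.979 = 71467
Group 3: 93000 × 0.969 = 90117
Group 4: 60000 × 0.967 = 58020
Net migration: Group 1 − 390 → 45435; Group 4 + 280 → 58300
Giving 45435 / 71467 / 90117 / 58300.
After projecting period 2:
Births: 71467 × 0.145 = 10363  |  90117 × 0.539 = 48573 — total 58936
Group 2: 45435 × 0.979 = 44481
Group 3: 71467 × 0.969 = 69252
Group 4: 90117 × 0.967 = 87143
Net migration: Group 1 − 390 → 58546; Group 4 + 280 → 87423
Giving 58546 / 44481 / 69252 / 87423.
After projecting period 3:
Births: 44481 × 0.145 = 6450  |  69252 × 0.539 = 37327 — total 43777
Group 2: 58546 × 0.979 = 57317
Group 3: 44481 × 0.969 = 43102
Group 4: 69252 × 0.967 = 66967
Net migration: Group 1 − 390 → 43387; Group 4 + 280 → 67247
Giving 43387 / 57317 / 43102 / 67247.
Scenario B total after 3 periods: 211053
Difference B − A = 211053 − 217610 = -6557

-6557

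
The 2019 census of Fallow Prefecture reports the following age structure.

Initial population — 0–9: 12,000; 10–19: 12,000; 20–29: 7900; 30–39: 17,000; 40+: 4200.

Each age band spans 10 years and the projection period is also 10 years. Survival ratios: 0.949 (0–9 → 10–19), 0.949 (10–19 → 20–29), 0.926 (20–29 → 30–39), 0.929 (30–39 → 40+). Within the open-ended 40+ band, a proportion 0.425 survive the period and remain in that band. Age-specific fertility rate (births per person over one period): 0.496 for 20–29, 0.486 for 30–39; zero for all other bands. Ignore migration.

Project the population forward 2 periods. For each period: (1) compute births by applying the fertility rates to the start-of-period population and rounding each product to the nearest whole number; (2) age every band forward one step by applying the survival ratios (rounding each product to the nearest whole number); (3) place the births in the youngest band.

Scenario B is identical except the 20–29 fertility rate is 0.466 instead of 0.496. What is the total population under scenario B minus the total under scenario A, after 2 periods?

Call the groups 1 to 5, youngest first.
— Period 1 —
Births: 7900 × 0.496 = 3918, 17000 × 0.486 = 8262 ⇒ total 12180
Group 2: 12000 × 0.949 = 11388
Group 3: 12000 × 0.949 = 11388
Group 4: 7900 × 0.926 = 7315
Group 5: 17000 × 0.929 + 4200 × 0.425 = 15793 + 1785 = 17578
Population now: 0–9=12180, 10–19=11388, 20–29=11388, 30–39=7315, 40+=17578
— Period 2 —
Births: 11388 × 0.496 = 5648, 7315 × 0.486 = 3555 ⇒ total 9203
Group 2: 12180 × 0.949 = 11559
Group 3: 11388 × 0.949 = 10807
Group 4: 11388 × 0.926 = 10545
Group 5: 7315 × 0.929 + 17578 × 0.425 = 6796 + 7471 = 14267
Population now: 0–9=9203, 10–19=11559, 20–29=10807, 30–39=10545, 40+=14267
Scenario A total after 2 periods: 56381
Scenario B projection —
— Period 1 —
Births: 7900 × 0.466 = 3681, 17000 × 0.486 = 8262 ⇒ total 11943
Group 2: 12000 × 0.949 = 11388
Group 3: 12000 × 0.949 = 11388
Group 4: 7900 × 0.926 = 7315
Group 5: 17000 × 0.929 + 4200 × 0.425 = 15793 + 1785 = 17578
Population now: 0–9=11943, 10–19=11388, 20–29=11388, 30–39=7315, 40+=17578
— Period 2 —
Births: 11388 × 0.466 = 5307, 7315 × 0.486 = 3555 ⇒ total 8862
Group 2: 11943 × 0.949 = 11334
Group 3: 11388 × 0.949 = 10807
Group 4: 11388 × 0.926 = 10545
Group 5: 7315 × 0.929 + 17578 × 0.425 = 6796 + 7471 = 14267
Population now: 0–9=8862, 10–19=11334, 20–29=10807, 30–39=10545, 40+=14267
Scenario B total after 2 periods: 55815
Difference B − A = 55815 − 56381 = -566

-566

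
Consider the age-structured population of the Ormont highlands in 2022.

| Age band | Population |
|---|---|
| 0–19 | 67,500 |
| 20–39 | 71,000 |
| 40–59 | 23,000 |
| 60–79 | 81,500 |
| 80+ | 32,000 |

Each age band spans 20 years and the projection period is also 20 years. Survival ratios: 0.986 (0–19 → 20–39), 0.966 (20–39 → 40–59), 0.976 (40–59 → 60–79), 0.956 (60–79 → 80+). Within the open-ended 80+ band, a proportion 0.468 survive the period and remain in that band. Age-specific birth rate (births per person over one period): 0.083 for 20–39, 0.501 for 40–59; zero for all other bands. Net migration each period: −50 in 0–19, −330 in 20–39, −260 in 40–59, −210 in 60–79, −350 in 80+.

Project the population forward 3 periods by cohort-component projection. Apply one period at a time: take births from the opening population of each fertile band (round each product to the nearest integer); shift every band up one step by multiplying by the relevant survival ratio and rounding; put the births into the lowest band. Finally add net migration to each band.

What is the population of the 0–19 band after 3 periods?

33264

Numbering the bands 1..5 from youngest to oldest:
Period 1.
Births: 71000 * 0.083 = 5893  |  23000 * 0.501 = 11523 — total 17416
Band 2: 67500 * 0.986 = 66555
Band 3: 71000 * 0.966 = 68586
Band 4: 23000 * 0.976 = 22448
Band 5: 81500 * 0.956 + 32000 * 0.468 = 77914 + 14976 = 92890
Net migration: Band 1 − 50 → 17366; Band 2 − 330 → 66225; Band 3 − 260 → 68326; Band 4 − 210 → 22238; Band 5 − 350 → 92540
Population now: 0–19=17366, 20–39=66225, 40–59=68326, 60–79=22238, 80+=92540
Period 2.
Births: 66225 * 0.083 = 5497  |  68326 * 0.501 = 34231 — total 39728
Band 2: 17366 * 0.986 = 17123
Band 3: 66225 * 0.966 = 63973
Band 4: 68326 * 0.976 = 66686
Band 5: 22238 * 0.956 + 92540 * 0.468 = 21260 + 43309 = 64569
Net migration: Band 1 − 50 → 39678; Band 2 − 330 → 16793; Band 3 − 260 → 63713; Band 4 − 210 → 66476; Band 5 − 350 → 64219
Population now: 0–19=39678, 20–39=16793, 40–59=63713, 60–79=66476, 80+=64219
Period 3.
Births: 16793 * 0.083 = 1394  |  63713 * 0.501 = 31920 — total 33314
Band 2: 39678 * 0.986 = 39123
Band 3: 16793 * 0.966 = 16222
Band 4: 63713 * 0.976 = 62184
Band 5: 66476 * 0.956 + 64219 * 0.468 = 63551 + 30054 = 93605
Net migration: Band 1 − 50 → 33264; Band 2 − 330 → 38793; Band 3 − 260 → 15962; Band 4 − 210 → 61974; Band 5 − 350 → 93255
Population now: 0–19=33264, 20–39=38793, 40–59=15962, 60–79=61974, 80+=93255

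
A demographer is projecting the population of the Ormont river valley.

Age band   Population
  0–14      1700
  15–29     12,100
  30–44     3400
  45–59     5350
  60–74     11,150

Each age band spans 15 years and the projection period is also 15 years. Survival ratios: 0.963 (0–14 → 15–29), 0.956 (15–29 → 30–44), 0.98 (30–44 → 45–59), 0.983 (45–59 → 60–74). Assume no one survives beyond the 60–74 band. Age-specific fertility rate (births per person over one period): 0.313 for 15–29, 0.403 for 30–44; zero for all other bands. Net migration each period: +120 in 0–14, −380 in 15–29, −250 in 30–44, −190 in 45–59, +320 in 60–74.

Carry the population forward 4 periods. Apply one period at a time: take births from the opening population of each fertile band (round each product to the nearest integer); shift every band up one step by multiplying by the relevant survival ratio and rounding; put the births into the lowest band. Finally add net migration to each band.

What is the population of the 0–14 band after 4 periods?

3241

Let band 1 be 0–14 through band 5 = 60–74.
Period 1:
Births: 12100 × 0.313 = 3787 ; 3400 × 0.403 = 1370 → total 5157
Band 2: 1700 × 0.963 = 1637
Band 3: 12100 × 0.956 = 11568
Band 4: 3400 × 0.98 = 3332
Band 5: 5350 × 0.983 = 5259
Net migration: Band 1 + 120 → 5277; Band 2 − 380 → 1257; Band 3 − 250 → 11318; Band 4 − 190 → 3142; Band 5 + 320 → 5579
→ [5277, 1257, 11318, 3142, 5579]
Period 2:
Births: 1257 × 0.313 = 393 ; 11318 × 0.403 = 4561 → total 4954
Band 2: 5277 × 0.963 = 5082
Band 3: 1257 × 0.956 = 1202
Band 4: 11318 × 0.98 = 11092
Band 5: 3142 × 0.983 = 3089
Net migration: Band 1 + 120 → 5074; Band 2 − 380 → 4702; Band 3 − 250 → 952; Band 4 − 190 → 10902; Band 5 + 320 → 3409
→ [5074, 4702, 952, 10902, 3409]
Period 3:
Births: 4702 × 0.313 = 1472 ; 952 × 0.403 = 384 → total 1856
Band 2: 5074 × 0.963 = 4886
Band 3: 4702 × 0.956 = 4495
Band 4: 952 × 0.98 = 933
Band 5: 10902 × 0.983 = 10717
Net migration: Band 1 + 120 → 1976; Band 2 − 380 → 4506; Band 3 − 250 → 4245; Band 4 − 190 → 743; Band 5 + 320 → 11037
→ [1976, 4506, 4245, 743, 11037]
Period 4:
Births: 4506 × 0.313 = 1410 ; 4245 × 0.403 = 1711 → total 3121
Band 2: 1976 × 0.963 = 1903
Band 3: 4506 × 0.956 = 4308
Band 4: 4245 × 0.98 = 4160
Band 5: 743 × 0.983 = 730
Net migration: Band 1 + 120 → 3241; Band 2 − 380 → 1523; Band 3 − 250 → 4058; Band 4 − 190 → 3970; Band 5 + 320 → 1050
→ [3241, 1523, 4058, 3970, 1050]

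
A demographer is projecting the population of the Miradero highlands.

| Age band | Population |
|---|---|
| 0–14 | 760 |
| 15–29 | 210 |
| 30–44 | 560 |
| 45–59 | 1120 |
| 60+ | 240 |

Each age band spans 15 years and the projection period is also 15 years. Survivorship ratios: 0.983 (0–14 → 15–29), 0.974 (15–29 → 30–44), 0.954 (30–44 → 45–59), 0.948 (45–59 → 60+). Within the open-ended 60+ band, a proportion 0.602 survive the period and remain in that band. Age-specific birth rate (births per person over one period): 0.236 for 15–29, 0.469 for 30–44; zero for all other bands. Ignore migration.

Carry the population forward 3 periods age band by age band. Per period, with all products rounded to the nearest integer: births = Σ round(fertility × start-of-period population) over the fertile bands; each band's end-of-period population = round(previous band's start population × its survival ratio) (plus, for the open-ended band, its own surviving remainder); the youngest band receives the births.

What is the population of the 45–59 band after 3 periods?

695

Numbering the groups 1..5 from youngest to oldest:
[period 1]
Births: 210 × 0.236 = 50, 560 × 0.469 = 263 ⇒ total 313
Group 2: 760 × 0.983 = 747
Group 3: 210 × 0.974 = 205
Group 4: 560 × 0.954 = 534
Group 5: 1120 × 0.948 + 240 × 0.602 = 1062 + 144 = 1206
Population now: 0–14=313, 15–29=747, 30–44=205, 45–59=534, 60+=1206
[period 2]
Births: 747 × 0.236 = 176, 205 × 0.469 = 96 ⇒ total 272
Group 2: 313 × 0.983 = 308
Group 3: 747 × 0.974 = 728
Group 4: 205 × 0.954 = 196
Group 5: 534 × 0.948 + 1206 × 0.602 = 506 + 726 = 1232
Population now: 0–14=272, 15–29=308, 30–44=728, 45–59=196, 60+=1232
[period 3]
Births: 308 × 0.236 = 73, 728 × 0.469 = 341 ⇒ total 414
Group 2: 272 × 0.983 = 267
Group 3: 308 × 0.974 = 300
Group 4: 728 × 0.954 = 695
Group 5: 196 × 0.948 + 1232 × 0.602 = 186 + 742 = 928
Population now: 0–14=414, 15–29=267, 30–44=300, 45–59=695, 60+=928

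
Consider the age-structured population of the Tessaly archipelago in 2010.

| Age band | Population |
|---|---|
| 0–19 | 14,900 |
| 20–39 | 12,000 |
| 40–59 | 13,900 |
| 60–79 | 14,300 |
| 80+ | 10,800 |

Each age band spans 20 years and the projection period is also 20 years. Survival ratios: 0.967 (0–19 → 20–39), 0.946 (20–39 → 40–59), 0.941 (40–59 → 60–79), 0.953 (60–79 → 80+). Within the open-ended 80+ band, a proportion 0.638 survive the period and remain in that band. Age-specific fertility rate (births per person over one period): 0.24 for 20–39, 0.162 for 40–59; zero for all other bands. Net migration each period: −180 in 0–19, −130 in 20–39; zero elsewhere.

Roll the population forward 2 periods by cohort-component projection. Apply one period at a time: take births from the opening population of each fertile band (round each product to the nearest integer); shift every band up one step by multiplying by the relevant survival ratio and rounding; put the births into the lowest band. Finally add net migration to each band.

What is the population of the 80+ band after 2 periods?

Call the bands 1 to 5, youngest first.
— Period 1 —
Births: 12000 × 0.24 = 2880 ; 13900 × 0.162 = 2252 → 5132
Band 2: 14900 × 0.967 = 14408
Band 3: 12000 × 0.946 = 11352
Band 4: 13900 × 0.941 = 13080
Band 5: 14300 × 0.953 + 10800 × 0.638 = 13628 + 6890 = 20518
Net migration: Band 1 − 180 → 4952; Band 2 − 130 → 14278
Population now: 0–19=4952, 20–39=14278, 40–59=11352, 60–79=13080, 80+=20518
— Period 2 —
Births: 14278 × 0.24 = 3427 ; 11352 × 0.162 = 1839 → 5266
Band 2: 4952 × 0.967 = 4789
Band 3: 14278 × 0.946 = 13507
Band 4: 11352 × 0.941 = 10682
Band 5: 13080 × 0.953 + 20518 × 0.638 = 12465 + 13090 = 25555
Net migration: Band 1 − 180 → 5086; Band 2 − 130 → 4659
Population now: 0–19=5086, 20–39=4659, 40–59=13507, 60–79=10682, 80+=25555

25555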